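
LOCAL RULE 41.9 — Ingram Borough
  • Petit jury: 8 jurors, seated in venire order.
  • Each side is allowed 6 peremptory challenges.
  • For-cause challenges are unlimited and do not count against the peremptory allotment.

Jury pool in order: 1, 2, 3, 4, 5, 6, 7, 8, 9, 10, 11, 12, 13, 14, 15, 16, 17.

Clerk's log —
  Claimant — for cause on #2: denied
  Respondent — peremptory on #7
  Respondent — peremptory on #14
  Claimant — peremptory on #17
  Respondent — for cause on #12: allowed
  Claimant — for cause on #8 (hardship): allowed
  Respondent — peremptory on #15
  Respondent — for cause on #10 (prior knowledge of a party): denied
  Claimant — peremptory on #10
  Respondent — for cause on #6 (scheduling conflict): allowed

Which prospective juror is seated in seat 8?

13

Removed: #6, #7, #8, #10, #12, #14, #15, #17. (#2 stays — for-cause denied.)
Seating in order: seats 1–8 → #1, #2, #3, #4, #5, #9, #11, #13.
So seat 8 is #13.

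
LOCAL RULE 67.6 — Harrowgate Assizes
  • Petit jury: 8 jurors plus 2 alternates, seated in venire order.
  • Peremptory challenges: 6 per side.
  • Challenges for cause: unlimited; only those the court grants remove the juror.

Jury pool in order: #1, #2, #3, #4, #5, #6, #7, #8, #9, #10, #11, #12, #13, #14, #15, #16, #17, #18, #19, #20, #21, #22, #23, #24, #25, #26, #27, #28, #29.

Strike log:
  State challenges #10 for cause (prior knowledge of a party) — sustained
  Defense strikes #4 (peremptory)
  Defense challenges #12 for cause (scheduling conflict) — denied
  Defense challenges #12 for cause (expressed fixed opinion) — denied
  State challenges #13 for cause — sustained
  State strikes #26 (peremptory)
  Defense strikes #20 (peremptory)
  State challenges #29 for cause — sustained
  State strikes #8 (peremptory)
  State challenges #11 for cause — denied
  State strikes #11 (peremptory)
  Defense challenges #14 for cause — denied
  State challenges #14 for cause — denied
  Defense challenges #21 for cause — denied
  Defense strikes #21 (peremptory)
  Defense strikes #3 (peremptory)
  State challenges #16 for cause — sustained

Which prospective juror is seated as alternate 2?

Removed: #3, #4, #8, #10, #11, #13, #16, #20, #21, #26, #29. (#12, #14 stay — for-cause denied.)
Seating in order: seats 1–8 → #1, #2, #5, #6, #7, #9, #12, #14; alternates → #15, #17.
So alternate 2 is #17.

17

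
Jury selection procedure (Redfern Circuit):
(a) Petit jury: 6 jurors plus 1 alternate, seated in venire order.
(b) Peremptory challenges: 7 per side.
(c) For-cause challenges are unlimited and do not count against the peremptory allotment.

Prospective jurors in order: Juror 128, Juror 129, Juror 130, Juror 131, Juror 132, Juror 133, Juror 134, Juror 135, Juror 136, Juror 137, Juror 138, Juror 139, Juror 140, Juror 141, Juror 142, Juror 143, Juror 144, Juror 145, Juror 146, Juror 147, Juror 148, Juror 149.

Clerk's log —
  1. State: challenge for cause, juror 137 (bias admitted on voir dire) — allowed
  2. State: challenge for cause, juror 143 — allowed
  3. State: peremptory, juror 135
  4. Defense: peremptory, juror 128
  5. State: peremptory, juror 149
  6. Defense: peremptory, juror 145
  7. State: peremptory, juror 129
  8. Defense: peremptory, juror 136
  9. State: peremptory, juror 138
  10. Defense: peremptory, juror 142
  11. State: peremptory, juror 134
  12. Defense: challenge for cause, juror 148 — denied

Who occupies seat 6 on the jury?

Removed: #128, #129, #134, #135, #136, #137, #138, #142, #143, #145, #149. (#148 stays — for-cause denied.)
Seating in order: seats 1–6 → #130, #131, #132, #133, #139, #140; alternates → #141.
So seat 6 is #140.

140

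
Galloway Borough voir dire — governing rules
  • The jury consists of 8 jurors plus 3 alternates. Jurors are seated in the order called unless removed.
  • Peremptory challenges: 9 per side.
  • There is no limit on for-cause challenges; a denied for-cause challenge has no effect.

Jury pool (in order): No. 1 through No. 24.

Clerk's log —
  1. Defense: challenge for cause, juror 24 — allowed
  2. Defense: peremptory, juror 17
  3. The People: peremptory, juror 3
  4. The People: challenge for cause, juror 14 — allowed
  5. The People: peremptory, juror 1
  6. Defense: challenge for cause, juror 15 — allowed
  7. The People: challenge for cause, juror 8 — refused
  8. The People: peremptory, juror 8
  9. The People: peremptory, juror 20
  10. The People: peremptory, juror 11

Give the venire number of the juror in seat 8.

Removed: #1, #3, #8, #11, #14, #15, #17, #20, #24.
Seating in order: seats 1–8 → #2, #4, #5, #6, #7, #9, #10, #12; alternates → #13, #16, #18.
So seat 8 is #12.

12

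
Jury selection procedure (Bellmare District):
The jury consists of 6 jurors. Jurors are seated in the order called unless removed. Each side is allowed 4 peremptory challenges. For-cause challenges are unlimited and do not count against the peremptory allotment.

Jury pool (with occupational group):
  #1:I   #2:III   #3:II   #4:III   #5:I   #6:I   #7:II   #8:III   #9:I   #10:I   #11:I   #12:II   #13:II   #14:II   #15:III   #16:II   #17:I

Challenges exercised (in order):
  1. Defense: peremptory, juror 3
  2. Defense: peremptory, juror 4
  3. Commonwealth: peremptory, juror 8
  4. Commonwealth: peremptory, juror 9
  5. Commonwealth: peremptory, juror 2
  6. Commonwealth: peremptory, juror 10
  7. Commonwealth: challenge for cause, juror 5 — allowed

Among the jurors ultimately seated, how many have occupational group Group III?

0

Removed: #2, #3, #4, #5, #8, #9, #10.
Seated jurors 1–6: #1, #6, #7, #11, #12, #13.
None of those are in Group III → 0.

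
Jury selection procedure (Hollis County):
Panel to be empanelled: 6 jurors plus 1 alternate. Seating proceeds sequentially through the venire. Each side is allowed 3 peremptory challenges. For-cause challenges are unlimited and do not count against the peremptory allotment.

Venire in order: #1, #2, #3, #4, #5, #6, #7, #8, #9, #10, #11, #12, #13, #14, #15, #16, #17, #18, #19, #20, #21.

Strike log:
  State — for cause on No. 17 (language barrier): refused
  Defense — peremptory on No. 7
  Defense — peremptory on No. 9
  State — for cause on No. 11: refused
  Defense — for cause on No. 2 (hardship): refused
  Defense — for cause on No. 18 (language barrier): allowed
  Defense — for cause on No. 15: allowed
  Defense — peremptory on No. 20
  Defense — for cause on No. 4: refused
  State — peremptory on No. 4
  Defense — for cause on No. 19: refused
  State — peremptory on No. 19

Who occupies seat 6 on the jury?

8

Removed: #4, #7, #9, #15, #18, #19, #20. (#2, #11, #17 stay — for-cause denied.)
Seating in order: seats 1–6 → #1, #2, #3, #5, #6, #8; alternates → #10.
So seat 6 is #8.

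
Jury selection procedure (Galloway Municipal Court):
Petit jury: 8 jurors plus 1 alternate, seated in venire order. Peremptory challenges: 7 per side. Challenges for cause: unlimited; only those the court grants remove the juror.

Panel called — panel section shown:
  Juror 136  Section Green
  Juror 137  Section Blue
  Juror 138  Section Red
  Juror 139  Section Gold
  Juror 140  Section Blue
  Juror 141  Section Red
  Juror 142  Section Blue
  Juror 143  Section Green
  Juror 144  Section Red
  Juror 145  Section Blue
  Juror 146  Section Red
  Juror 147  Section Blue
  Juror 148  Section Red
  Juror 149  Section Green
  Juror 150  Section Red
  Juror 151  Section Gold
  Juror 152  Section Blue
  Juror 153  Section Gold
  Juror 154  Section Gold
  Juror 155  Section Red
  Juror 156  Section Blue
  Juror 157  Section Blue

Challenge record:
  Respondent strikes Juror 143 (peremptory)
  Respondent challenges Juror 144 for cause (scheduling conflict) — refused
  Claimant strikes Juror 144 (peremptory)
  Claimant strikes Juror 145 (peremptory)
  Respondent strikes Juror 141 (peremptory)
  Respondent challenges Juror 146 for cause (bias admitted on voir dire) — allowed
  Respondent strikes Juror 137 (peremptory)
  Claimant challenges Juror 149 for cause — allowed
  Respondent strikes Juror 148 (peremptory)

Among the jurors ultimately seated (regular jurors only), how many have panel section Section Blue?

Removed: #137, #141, #143, #144, #145, #146, #148, #149.
Seated jurors 1–8: #136, #138, #139, #140, #142, #147, #150, #151 (alternates #152 not counted).
Of those, in Section Blue: #140, #142, #147 → 3.

3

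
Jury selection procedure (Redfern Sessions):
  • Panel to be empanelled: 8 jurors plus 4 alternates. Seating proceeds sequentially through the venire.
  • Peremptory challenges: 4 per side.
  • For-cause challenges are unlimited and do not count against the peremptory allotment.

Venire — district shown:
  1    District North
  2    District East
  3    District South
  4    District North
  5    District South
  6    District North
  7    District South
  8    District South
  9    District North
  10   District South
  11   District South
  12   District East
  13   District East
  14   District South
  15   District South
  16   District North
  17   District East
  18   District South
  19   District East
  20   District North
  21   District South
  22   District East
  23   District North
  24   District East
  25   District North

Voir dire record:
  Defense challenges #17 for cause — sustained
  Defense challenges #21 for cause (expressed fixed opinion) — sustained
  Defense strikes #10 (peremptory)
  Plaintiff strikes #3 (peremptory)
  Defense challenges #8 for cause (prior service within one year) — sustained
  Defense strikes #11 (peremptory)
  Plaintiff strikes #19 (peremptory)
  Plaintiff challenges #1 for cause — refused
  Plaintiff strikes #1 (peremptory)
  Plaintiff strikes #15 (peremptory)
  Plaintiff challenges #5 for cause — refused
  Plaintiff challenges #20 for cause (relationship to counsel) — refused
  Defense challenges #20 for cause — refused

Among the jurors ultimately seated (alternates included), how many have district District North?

Removed: #1, #3, #8, #10, #11, #15, #17, #19, #21.
Seated (12 incl. alternates): #2, #4, #5, #6, #7, #9, #12, #13, #14, #16, #18, #20.
Of those, in District North: #4, #6, #9, #16, #20 → 5.

5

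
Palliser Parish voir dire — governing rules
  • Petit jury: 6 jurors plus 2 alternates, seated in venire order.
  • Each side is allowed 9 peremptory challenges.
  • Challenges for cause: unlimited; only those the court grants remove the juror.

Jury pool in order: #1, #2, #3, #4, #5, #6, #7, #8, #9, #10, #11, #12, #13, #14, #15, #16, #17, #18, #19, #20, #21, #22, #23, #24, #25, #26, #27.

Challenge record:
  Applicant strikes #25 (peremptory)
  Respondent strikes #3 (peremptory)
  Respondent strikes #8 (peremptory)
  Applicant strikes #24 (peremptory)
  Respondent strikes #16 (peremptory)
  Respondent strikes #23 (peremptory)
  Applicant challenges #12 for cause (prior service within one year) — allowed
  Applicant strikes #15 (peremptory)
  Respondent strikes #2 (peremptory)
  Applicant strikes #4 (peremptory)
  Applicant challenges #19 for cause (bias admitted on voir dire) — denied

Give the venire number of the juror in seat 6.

10

Removed: #2, #3, #4, #8, #12, #15, #16, #23, #24, #25. (#19 stays — for-cause denied.)
Seating in order: seats 1–6 → #1, #5, #6, #7, #9, #10; alternates → #11, #13.
So seat 6 is #10.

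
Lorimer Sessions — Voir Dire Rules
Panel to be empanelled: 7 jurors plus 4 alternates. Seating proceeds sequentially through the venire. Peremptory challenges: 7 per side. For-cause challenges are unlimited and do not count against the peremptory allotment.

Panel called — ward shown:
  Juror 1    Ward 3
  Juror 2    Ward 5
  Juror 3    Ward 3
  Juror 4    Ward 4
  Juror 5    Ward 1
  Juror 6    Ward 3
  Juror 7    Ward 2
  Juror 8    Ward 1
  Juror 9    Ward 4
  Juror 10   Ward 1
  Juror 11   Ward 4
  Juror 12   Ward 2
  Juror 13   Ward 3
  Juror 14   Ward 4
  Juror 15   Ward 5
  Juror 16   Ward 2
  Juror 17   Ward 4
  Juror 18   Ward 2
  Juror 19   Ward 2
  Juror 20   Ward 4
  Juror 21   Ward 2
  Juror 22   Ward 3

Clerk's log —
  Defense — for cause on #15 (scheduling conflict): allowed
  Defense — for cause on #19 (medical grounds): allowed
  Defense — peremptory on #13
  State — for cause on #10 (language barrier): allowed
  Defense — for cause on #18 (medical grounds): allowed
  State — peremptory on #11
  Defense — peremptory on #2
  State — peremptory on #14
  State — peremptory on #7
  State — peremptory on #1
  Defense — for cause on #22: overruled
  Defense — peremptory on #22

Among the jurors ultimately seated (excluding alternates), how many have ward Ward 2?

Removed: #1, #2, #7, #10, #11, #13, #14, #15, #18, #19, #22.
Seated jurors 1–7: #3, #4, #5, #6, #8, #9, #12 (alternates #16, #17, #20, #21 not counted).
Of those, in Ward 2: #12 → 1.

1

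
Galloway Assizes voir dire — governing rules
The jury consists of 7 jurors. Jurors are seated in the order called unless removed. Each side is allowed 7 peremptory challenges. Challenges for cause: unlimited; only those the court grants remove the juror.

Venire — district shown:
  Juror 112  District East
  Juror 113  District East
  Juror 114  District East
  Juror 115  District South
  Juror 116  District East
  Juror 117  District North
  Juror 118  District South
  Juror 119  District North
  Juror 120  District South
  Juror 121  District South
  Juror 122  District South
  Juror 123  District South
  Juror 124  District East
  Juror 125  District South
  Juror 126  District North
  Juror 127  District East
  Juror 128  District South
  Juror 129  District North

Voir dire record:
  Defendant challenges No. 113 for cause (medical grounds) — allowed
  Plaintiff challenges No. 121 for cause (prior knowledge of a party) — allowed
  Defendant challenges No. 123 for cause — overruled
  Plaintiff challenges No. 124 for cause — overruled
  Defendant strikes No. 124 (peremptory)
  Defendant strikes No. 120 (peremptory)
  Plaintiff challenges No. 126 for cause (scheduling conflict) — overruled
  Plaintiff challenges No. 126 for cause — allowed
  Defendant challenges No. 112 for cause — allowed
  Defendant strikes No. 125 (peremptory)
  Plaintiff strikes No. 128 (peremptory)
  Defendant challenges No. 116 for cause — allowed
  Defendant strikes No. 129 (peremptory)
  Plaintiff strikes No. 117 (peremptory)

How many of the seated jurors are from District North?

1

Removed: #112, #113, #116, #117, #120, #121, #124, #125, #126, #128, #129.
Seated jurors 1–7: #114, #115, #118, #119, #122, #123, #127.
Of those, in District North: #119 → 1.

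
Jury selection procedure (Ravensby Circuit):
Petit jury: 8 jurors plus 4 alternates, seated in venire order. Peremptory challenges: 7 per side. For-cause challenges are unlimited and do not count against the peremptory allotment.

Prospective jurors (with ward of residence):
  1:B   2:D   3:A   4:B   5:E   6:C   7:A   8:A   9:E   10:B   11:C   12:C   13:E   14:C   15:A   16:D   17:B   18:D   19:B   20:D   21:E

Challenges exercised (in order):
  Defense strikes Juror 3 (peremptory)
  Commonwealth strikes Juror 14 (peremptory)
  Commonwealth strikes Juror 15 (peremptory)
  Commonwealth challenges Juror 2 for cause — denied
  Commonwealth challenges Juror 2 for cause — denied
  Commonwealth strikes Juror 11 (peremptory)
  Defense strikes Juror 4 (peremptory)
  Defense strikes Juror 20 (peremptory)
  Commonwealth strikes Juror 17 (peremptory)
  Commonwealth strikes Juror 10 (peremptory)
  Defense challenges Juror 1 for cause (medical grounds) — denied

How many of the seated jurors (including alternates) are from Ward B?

2

Removed: #3, #4, #10, #11, #14, #15, #17, #20.
Seated (12 incl. alternates): #1, #2, #5, #6, #7, #8, #9, #12, #13, #16, #18, #19.
Of those, in Ward B: #1, #19 → 2.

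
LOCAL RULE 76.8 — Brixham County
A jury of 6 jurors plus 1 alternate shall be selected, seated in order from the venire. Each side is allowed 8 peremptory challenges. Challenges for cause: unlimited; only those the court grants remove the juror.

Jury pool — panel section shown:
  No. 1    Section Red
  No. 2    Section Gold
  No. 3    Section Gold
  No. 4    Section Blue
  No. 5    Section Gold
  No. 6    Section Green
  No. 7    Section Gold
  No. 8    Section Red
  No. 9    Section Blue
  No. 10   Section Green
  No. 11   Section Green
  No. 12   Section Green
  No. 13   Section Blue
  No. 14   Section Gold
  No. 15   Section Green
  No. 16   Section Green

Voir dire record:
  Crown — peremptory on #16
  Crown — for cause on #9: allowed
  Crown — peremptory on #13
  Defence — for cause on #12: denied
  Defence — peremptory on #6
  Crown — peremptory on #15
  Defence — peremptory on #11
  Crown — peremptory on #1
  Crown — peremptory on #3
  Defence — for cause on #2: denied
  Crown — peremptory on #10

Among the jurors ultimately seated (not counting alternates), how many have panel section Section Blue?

Removed: #1, #3, #6, #9, #10, #11, #13, #15, #16.
Seated jurors 1–6: #2, #4, #5, #7, #8, #12 (alternates #14 not counted).
Of those, in Section Blue: #4 → 1.

1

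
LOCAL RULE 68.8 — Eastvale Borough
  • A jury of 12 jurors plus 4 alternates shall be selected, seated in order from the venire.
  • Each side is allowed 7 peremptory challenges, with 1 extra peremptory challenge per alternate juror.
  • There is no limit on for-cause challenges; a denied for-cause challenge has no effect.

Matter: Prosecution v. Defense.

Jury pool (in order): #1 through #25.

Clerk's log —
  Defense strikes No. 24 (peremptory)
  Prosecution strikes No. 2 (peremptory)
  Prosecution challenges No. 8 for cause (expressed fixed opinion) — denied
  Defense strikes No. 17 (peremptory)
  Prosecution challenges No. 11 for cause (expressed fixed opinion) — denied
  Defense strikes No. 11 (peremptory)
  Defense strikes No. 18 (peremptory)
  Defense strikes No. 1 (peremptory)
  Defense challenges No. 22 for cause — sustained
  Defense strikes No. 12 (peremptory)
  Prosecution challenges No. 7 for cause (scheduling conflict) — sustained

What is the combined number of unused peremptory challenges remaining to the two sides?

Prosecution allotment: 7 base + 1 × 4 alternates = 11. Defense allotment: 7 base + 1 × 4 alternates = 11.
Prosecution peremptories used: #2 — 1 (for-cause on #8, #11, #7 don't count).
Defense peremptories used: #24, #17, #11, #18, #1, #12 — 6 (the for-cause on #22 doesn't count).
Remaining: (11 − 1) + (11 − 6) = 15.

15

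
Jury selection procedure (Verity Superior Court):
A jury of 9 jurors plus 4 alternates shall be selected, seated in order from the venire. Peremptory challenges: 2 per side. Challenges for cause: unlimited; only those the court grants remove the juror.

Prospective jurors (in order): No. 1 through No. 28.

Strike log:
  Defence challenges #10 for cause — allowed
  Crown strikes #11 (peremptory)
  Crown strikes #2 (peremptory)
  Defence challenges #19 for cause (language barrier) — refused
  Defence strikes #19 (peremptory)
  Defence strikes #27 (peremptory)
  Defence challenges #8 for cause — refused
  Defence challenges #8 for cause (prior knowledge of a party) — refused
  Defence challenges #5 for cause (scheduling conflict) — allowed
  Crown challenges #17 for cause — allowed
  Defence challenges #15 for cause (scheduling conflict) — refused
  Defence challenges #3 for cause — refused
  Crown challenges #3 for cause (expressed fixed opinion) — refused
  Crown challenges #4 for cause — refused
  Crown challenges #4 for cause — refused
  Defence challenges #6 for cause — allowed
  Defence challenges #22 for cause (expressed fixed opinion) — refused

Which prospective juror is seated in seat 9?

Removed: #2, #5, #6, #10, #11, #17, #19, #27. (#3, #4, #8, #15, #22 stay — for-cause denied.)
Seating in order: seats 1–9 → #1, #3, #4, #7, #8, #9, #12, #13, #14; alternates → #15, #16, #18, #20.
So seat 9 is #14.

14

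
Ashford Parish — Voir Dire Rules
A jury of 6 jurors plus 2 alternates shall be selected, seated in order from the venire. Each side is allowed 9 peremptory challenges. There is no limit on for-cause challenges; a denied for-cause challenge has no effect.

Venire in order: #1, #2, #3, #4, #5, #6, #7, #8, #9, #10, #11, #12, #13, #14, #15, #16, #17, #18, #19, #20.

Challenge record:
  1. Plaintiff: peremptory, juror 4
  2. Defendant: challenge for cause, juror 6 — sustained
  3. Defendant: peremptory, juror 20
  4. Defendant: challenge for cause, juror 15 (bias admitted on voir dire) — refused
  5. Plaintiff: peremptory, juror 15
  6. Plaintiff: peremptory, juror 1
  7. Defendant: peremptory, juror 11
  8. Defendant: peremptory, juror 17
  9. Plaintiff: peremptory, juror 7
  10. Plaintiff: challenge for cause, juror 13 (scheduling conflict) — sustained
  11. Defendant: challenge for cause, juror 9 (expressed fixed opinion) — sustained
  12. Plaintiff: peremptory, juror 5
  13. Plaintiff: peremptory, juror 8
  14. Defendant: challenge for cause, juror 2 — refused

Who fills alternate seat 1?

Removed: #1, #4, #5, #6, #7, #8, #9, #11, #13, #15, #17, #20. (#2 stays — for-cause denied.)
Seating in order: seats 1–6 → #2, #3, #10, #12, #14, #16; alternates → #18, #19.
So alternate 1 is #18.

18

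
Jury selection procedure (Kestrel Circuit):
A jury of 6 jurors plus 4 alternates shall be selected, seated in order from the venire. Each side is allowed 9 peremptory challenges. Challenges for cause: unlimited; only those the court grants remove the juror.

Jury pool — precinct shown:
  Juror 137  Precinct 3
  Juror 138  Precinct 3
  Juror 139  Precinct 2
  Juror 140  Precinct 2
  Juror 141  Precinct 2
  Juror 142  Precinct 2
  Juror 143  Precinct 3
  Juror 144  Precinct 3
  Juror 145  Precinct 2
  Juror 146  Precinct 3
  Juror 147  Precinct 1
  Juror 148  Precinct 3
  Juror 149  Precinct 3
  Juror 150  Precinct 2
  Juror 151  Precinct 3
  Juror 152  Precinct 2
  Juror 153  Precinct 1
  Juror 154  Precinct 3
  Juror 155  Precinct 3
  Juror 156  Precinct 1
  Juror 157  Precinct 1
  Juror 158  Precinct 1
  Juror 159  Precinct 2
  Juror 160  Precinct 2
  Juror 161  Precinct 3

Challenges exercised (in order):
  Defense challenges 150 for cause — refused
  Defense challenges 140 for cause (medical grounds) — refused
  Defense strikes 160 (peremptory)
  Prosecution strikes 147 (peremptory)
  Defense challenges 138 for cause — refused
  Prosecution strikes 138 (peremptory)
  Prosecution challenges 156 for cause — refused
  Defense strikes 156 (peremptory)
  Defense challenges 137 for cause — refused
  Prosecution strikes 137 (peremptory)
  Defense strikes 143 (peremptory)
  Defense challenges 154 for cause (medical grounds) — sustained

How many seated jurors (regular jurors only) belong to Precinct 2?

Removed: #137, #138, #143, #147, #154, #156, #160.
Seated jurors 1–6: #139, #140, #141, #142, #144, #145 (alternates #146, #148, #149, #150 not counted).
Of those, in Precinct 2: #139, #140, #141, #142, #145 → 5.

5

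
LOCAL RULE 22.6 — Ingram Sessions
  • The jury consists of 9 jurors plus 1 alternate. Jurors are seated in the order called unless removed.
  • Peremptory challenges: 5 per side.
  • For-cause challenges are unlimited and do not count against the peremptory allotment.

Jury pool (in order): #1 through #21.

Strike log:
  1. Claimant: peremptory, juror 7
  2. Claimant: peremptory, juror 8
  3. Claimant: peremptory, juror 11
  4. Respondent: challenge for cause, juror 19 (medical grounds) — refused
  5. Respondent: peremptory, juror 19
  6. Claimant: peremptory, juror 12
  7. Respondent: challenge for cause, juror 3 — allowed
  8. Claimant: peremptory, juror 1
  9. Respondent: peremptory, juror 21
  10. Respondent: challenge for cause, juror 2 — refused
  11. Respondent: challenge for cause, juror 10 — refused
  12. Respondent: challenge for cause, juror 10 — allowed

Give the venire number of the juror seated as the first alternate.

17

Removed: #1, #3, #7, #8, #10, #11, #12, #19, #21. (#2 stays — for-cause denied.)
Filling seats in venire order through position 10: #2, #4, #5, #6, #9, #13, #14, #15, #16, #17.
So alternate 1 is #17.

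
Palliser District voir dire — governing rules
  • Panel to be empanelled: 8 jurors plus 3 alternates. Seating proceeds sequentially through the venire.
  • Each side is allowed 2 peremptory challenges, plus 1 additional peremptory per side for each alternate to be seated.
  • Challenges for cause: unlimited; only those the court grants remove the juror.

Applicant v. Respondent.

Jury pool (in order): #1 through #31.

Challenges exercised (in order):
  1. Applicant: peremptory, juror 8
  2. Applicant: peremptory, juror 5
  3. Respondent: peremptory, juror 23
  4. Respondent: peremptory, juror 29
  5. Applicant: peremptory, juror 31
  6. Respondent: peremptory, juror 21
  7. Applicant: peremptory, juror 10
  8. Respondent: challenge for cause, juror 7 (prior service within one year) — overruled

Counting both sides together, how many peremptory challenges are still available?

3

Applicant allotment: 2 base + 1 × 3 alternates = 5. Respondent allotment: 2 base + 1 × 3 alternates = 5.
Applicant peremptories used: #8, #5, #31, #10 — 4.
Respondent peremptories used: #23, #29, #21 — 3 (the for-cause on #7 doesn't count).
Remaining: (5 − 4) + (5 − 3) = 3.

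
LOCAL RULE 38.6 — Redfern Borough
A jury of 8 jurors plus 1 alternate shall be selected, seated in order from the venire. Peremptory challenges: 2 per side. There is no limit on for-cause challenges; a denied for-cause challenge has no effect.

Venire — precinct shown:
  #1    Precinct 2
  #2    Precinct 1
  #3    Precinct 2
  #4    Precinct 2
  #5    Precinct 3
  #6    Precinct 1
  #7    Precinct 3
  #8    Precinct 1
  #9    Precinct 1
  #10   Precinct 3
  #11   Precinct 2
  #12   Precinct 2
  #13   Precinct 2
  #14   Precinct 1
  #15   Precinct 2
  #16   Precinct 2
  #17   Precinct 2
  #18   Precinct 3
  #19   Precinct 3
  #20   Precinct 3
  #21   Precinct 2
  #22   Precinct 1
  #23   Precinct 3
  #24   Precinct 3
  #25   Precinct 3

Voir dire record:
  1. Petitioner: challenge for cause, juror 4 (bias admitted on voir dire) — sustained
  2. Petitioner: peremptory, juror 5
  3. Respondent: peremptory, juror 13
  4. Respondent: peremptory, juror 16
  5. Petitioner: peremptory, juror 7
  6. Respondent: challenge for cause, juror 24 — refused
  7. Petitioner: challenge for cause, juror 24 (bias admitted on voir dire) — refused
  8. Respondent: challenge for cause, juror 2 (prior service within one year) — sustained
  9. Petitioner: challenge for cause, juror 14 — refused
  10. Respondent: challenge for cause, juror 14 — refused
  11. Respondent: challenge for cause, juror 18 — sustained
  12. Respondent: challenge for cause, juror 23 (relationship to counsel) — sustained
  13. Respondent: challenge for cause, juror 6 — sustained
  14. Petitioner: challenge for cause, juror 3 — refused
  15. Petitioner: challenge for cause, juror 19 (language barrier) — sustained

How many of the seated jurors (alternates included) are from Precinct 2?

Removed: #2, #4, #5, #6, #7, #13, #16, #18, #19, #23.
Seated (9 incl. alternates): #1, #3, #8, #9, #10, #11, #12, #14, #15.
Of those, in Precinct 2: #1, #3, #11, #12, #15 → 5.

5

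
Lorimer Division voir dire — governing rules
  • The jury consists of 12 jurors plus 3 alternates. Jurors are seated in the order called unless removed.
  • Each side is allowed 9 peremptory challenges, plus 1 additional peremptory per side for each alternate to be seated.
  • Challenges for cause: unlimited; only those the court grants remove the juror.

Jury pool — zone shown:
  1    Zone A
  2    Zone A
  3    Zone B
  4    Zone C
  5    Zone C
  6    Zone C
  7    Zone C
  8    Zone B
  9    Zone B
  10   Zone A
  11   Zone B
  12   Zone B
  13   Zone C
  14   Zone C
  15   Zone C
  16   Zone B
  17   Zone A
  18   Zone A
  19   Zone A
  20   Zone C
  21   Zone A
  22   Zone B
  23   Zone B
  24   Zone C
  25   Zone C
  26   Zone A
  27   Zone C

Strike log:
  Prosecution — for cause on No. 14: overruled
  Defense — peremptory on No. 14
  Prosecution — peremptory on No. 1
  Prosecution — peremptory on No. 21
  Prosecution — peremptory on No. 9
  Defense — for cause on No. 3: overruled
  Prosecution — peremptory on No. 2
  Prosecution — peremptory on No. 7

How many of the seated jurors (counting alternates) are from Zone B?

Removed: #1, #2, #7, #9, #14, #21.
Seated (15 incl. alternates): #3, #4, #5, #6, #8, #10, #11, #12, #13, #15, #16, #17, #18, #19, #20.
Of those, in Zone B: #3, #8, #11, #12, #16 → 5.

5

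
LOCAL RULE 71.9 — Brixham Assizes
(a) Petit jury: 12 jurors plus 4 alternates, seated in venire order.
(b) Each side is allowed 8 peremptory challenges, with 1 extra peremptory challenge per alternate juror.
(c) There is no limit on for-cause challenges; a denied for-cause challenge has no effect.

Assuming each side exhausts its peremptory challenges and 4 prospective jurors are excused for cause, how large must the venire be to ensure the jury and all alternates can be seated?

Seats to fill: 12 + 4 alternates = 16.
Peremptories: 8 + 1×4 = 12 per side × 2 sides = 24.
For-cause removals: 4.
Minimum venire: 16 + 24 + 4 = 44.

44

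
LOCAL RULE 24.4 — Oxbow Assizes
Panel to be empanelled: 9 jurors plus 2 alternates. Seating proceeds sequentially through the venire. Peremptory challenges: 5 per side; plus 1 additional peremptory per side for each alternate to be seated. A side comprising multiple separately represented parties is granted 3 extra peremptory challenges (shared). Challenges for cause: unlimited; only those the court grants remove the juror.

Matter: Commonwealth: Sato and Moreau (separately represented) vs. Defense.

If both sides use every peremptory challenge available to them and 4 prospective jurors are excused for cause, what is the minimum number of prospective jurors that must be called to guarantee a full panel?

Seats to fill: 9 + 2 alternates = 11.
Peremptories — Commonwealth: 5 + 1×2 + 3 = 10; Defense: 5 + 1×2 = 7; total 17.
For-cause removals: 4.
Minimum venire: 11 + 17 + 4 = 32.

32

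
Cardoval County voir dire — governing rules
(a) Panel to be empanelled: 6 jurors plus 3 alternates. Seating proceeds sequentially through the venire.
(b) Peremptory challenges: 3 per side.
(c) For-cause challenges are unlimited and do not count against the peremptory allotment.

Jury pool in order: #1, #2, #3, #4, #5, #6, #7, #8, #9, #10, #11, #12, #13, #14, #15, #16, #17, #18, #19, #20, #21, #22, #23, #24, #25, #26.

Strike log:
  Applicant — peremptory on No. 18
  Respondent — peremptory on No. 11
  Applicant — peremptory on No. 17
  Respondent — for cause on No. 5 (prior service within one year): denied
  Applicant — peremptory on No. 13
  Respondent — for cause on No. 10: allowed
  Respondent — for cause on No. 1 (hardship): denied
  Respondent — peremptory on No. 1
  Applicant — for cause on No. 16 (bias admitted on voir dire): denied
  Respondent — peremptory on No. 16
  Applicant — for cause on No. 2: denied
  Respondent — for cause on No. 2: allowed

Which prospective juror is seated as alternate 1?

9

Removed: #1, #2, #10, #11, #13, #16, #17, #18. (#5 stays — for-cause denied.)
Filling seats in venire order through position 7: #3, #4, #5, #6, #7, #8, #9.
So alternate 1 is #9.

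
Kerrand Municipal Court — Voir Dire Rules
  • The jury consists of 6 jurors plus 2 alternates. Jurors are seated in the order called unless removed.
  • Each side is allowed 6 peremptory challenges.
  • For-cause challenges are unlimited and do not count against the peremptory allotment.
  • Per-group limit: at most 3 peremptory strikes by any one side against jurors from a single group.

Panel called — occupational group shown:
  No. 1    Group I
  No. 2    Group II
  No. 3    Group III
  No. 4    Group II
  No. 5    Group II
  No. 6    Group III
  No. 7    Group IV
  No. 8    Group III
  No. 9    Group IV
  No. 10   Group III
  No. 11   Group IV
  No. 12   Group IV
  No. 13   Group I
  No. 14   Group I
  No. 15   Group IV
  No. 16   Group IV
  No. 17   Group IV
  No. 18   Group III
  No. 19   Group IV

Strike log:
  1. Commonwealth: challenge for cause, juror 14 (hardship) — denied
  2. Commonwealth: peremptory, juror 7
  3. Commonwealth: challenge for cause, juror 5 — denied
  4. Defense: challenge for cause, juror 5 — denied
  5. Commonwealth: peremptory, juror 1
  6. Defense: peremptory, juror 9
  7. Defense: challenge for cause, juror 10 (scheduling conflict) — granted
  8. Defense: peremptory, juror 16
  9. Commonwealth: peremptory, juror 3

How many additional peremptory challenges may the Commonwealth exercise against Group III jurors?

Commonwealth peremptories so far: #7, #1, #3 — 3 of 6 used, 3 left overall.
Against Group III: #3 — 1 used; per-group cap 3 leaves 2.
Binding limit: min(3, 2) = 2.

2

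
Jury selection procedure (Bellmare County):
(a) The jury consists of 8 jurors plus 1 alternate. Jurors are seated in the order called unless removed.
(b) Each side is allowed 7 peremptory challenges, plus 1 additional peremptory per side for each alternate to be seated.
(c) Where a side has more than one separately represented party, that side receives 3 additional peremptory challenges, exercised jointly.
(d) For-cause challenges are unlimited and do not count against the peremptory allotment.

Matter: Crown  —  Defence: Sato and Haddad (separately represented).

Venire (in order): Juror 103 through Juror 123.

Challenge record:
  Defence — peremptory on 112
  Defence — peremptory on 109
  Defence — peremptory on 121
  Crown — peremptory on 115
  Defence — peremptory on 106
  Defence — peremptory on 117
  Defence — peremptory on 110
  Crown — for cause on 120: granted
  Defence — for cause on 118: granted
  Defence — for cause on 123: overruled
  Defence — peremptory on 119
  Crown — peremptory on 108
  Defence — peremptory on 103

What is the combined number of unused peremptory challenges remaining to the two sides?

9

Crown allotment: 7 base + 1 × 1 alternate = 8. Defence allotment: 7 base + 1 × 1 alternate + 3 multi-party = 11.
Crown peremptories used: #115, #108 — 2 (the for-cause on #120 doesn't count).
Defence peremptories used: #112, #109, #121, #106, #117, #110, #119, #103 — 8 (for-cause on #118, #123 don't count).
Remaining: (8 − 2) + (11 − 8) = 9.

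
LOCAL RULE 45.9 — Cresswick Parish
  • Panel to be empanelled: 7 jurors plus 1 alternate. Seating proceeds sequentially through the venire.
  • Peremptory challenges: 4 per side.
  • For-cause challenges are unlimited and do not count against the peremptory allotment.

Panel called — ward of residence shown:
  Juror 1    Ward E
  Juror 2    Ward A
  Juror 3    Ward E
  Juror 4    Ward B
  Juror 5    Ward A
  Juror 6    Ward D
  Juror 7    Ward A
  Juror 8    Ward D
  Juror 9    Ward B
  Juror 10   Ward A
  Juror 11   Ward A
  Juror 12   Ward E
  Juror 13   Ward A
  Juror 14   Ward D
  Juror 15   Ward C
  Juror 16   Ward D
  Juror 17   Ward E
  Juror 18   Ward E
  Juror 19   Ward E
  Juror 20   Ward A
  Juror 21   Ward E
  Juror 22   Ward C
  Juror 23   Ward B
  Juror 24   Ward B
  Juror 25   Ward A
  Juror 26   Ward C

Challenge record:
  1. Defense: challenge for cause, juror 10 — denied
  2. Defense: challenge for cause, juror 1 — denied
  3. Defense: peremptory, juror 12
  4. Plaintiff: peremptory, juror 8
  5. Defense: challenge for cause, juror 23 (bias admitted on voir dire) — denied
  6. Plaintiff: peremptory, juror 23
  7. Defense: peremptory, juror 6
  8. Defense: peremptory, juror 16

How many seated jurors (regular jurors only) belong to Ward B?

Removed: #6, #8, #12, #16, #23.
Seated jurors 1–7: #1, #2, #3, #4, #5, #7, #9 (alternates #10 not counted).
Of those, in Ward B: #4, #9 → 2.

2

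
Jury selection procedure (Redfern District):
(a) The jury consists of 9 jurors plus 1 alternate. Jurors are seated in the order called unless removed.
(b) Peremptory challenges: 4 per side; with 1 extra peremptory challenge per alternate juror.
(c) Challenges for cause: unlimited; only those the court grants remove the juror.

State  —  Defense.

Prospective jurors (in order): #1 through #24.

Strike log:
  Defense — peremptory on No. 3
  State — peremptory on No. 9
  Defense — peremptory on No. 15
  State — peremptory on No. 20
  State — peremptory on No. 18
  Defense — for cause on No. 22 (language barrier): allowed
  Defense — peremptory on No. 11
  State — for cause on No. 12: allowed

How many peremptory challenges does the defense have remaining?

Defense allotment: 4 base + 1 × 1 alternate = 5.
Defense peremptories used: #3, #15, #11 — 3 (the for-cause on #22 doesn't count).
Remaining: 5 − 3 = 2.

2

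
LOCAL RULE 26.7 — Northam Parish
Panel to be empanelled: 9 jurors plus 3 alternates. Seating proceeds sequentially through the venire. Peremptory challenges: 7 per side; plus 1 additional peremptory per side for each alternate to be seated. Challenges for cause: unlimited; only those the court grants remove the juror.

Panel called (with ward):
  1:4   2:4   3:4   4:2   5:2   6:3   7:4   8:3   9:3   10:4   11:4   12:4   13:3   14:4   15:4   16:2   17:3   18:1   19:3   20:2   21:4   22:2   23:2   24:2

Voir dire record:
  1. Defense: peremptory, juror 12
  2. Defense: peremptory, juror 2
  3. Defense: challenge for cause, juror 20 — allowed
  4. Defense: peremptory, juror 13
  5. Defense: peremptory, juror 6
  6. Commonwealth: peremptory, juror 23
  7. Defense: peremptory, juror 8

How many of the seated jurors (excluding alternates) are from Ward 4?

Removed: #2, #6, #8, #12, #13, #20, #23.
Seated jurors 1–9: #1, #3, #4, #5, #7, #9, #10, #11, #14 (alternates #15, #16, #17 not counted).
Of those, in Ward 4: #1, #3, #7, #10, #11, #14 → 6.

6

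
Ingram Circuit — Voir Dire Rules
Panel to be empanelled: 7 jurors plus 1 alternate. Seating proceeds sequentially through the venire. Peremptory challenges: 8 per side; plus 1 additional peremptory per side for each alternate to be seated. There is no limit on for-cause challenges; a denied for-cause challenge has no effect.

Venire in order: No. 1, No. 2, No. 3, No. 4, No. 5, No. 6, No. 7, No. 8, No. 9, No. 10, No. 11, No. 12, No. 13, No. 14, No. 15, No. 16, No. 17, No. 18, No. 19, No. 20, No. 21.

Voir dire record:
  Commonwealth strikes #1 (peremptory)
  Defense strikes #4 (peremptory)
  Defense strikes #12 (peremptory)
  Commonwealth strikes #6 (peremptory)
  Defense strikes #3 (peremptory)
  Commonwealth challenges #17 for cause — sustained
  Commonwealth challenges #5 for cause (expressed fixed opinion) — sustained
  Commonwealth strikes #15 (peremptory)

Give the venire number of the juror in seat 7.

13

Removed: #1, #3, #4, #5, #6, #12, #15, #17.
Filling seats in venire order through position 7: #2, #7, #8, #9, #10, #11, #13.
So seat 7 is #13.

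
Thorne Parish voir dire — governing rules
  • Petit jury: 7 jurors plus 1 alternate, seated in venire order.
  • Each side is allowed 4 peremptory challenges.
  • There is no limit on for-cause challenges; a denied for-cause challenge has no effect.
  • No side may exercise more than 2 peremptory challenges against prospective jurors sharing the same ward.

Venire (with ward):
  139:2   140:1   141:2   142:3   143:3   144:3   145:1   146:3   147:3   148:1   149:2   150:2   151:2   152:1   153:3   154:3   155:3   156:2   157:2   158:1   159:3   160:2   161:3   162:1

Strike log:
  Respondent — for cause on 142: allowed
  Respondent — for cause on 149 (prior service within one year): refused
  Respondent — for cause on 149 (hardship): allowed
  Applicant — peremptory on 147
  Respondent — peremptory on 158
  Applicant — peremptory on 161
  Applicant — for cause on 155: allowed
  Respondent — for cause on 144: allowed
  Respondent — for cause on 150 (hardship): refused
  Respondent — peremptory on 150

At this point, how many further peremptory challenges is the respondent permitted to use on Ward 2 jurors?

Respondent peremptories so far: #158, #150 — 2 of 4 used, 2 left overall.
Against Ward 2: #150 — 1 used; per-ward cap 2 leaves 1.
Binding limit: min(2, 1) = 1.

1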